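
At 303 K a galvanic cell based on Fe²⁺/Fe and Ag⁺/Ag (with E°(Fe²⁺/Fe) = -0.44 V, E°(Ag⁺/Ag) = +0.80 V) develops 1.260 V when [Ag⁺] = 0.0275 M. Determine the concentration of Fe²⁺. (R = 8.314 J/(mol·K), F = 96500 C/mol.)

1.6 × 10^-4 M

From the Nernst equation, ln Q = nF(E° − E)/RT = 2×96500×(1.24 − 1.260)/(8.314×303) = -1.532, so Q = 0.216.
With Q = [Fe²⁺]/[Ag⁺]^2 and the known concentrations, [Fe²⁺] in the numerator gives [Fe²⁺] = 1.6 × 10^-4 M.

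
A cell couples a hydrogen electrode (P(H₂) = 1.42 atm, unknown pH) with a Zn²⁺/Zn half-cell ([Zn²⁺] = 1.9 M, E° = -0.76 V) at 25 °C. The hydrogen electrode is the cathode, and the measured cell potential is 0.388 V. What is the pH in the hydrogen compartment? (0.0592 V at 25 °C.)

pH = 6.07

E°_cell = 0.76 V and n = 2.
log Q = n(E° − E)/0.0592 = 2×(0.76 − 0.388)/0.0592 = 12.568.
With Q = [Zn²⁺]·P(H₂) / [H⁺]^2, solving for [H⁺] gives log[H⁺] = -6.068, so pH = 6.07.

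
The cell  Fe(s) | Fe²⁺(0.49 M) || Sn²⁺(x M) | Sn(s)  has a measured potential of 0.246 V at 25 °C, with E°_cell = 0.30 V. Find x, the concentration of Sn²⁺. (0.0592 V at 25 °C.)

From the Nernst equation, log Q = n(E° − E)/0.0592 = 2(0.30 − 0.246)/0.0592 = 1.824, so Q = 66.7.
With Q = [Fe²⁺]/[Sn²⁺] and the known concentrations, [Sn²⁺] in the denominator gives [Sn²⁺] = 0.0073 M.

0.0073 M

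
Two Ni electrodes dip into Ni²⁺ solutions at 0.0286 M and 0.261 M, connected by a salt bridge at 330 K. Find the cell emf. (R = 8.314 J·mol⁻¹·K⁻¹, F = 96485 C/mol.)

Both half-cells are Ni²⁺/Ni, so E°_cell = 0. The concentrated side is the cathode; the cell reaction moves Ni²⁺ from high to low concentration with n = 2.
Q = [Ni²⁺]_dilute/[Ni²⁺]_conc = 0.0286/0.261 = 0.110.
E = 0 − (RT/nF) ln Q = −((8.314×330)/(2×96485))(-2.211) = 0.0314 V.

0.031 V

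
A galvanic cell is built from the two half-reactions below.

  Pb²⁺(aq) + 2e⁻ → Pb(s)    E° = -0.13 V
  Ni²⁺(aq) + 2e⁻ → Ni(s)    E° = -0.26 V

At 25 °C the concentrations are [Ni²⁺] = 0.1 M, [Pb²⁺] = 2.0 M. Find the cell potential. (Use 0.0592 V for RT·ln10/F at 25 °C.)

0.169 V

The Pb²⁺/Pb couple has the higher reduction potential and acts as the cathode, so E°_cell = -0.13 − (-0.26) = 0.13 V.
Balancing electrons gives n = 2; the reaction quotient is Q = [Ni²⁺]/[Pb²⁺] = 0.0500.
At 25 °C, E = E° − (0.0592/n) log Q = 0.13 − (0.0592/2)(-1.301) = 0.130 + 0.039 = 0.169 V.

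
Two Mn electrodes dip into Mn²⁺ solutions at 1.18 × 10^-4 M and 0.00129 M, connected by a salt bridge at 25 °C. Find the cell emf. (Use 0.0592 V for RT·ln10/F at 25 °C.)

Both half-cells are Mn²⁺/Mn, so E°_cell = 0. The concentrated side is the cathode; the cell reaction moves Mn²⁺ from high to low concentration with n = 2.
Q = [Mn²⁺]_dilute/[Mn²⁺]_conc = 1.18 × 10^-4/0.00129 = 0.0915.
E = 0 − (0.0592/2) log Q = −(0.0592/2)(-1.039) = 0.0308 V.

0.031 V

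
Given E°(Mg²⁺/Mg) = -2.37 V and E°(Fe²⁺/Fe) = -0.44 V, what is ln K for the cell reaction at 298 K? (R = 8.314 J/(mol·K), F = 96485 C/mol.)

E°_cell = -0.44 − (-2.37) = 1.93 V, with n = 2 electrons transferred.
At equilibrium E = 0, so the Nernst equation gives ln K = nFE°/RT = (2)(96485)(1.93)/((8.314)(298)) = 150.32.

ln K = 150.3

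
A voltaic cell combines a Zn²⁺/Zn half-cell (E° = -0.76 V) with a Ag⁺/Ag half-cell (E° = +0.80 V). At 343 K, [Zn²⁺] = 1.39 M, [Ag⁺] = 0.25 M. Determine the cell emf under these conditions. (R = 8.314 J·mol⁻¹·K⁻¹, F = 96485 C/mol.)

1.51 V

The Ag⁺/Ag couple has the higher reduction potential and acts as the cathode, so E°_cell = +0.80 − (-0.76) = 1.56 V.
Balancing electrons gives n = 2; the reaction quotient is Q = [Zn²⁺]/[Ag⁺]^2 = 22.2.
E = E° − (RT/nF) ln Q = 1.56 − (8.314×343)/(2×96485) × (3.102) = 1.560 − 0.046 = 1.514 V.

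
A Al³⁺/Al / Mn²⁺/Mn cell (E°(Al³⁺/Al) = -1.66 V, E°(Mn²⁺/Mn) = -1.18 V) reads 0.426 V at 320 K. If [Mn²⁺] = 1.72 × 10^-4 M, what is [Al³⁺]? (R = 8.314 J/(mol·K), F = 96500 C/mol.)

From the Nernst equation, ln Q = nF(E° − E)/RT = 6×96500×(0.48 − 0.426)/(8.314×320) = 11.752, so Q = 1.27 × 10^5.
With Q = [Al³⁺]^2/[Mn²⁺]^3 and the known concentrations, [Al³⁺]^2 in the numerator gives [Al³⁺] = 8 × 10^-4 M.

8 × 10^-4 M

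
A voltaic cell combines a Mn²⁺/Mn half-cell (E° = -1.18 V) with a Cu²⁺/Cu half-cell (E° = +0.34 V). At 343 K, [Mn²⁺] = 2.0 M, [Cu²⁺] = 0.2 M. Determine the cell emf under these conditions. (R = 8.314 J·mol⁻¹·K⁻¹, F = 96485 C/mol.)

The Cu²⁺/Cu couple has the higher reduction potential and acts as the cathode, so E°_cell = +0.34 − (-1.18) = 1.52 V.
Balancing electrons gives n = 2; the reaction quotient is Q = [Mn²⁺]/[Cu²⁺] = 10.0.
E = E° − (RT/nF) ln Q = 1.52 − (8.314×343)/(2×96485) × (2.303) = 1.520 − 0.034 = 1.486 V.

1.49 V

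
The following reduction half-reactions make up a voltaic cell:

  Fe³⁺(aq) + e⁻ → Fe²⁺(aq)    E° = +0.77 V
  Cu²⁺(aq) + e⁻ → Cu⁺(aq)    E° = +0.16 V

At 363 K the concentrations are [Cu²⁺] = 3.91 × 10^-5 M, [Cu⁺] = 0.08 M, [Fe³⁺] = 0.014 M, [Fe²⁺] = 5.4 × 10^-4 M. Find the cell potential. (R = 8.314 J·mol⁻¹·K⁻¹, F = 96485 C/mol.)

0.950 V

The Fe³⁺/Fe²⁺ couple has the higher reduction potential and acts as the cathode, so E°_cell = +0.77 − (+0.16) = 0.61 V.
Balancing electrons gives n = 1; the reaction quotient is Q = [Cu²⁺]·[Fe²⁺]/([Cu⁺]·[Fe³⁺]) = 1.89 × 10^-5.
E = E° − (RT/nF) ln Q = 0.61 − (8.314×363)/(1×96485) × (-10.879) = 0.610 + 0.340 = 0.950 V.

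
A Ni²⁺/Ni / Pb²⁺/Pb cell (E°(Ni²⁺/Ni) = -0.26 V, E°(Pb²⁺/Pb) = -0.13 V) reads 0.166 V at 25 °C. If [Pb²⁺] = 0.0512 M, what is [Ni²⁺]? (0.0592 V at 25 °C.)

0.0031 M

From the Nernst equation, log Q = n(E° − E)/0.0592 = 2(0.13 − 0.166)/0.0592 = -1.216, so Q = 0.0608.
With Q = [Ni²⁺]/[Pb²⁺] and the known concentrations, [Ni²⁺] in the numerator gives [Ni²⁺] = 0.0031 M.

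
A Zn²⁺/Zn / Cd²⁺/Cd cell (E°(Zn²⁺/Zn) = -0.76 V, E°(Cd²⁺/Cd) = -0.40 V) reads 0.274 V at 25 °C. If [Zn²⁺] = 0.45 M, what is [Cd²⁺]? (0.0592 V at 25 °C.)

From the Nernst equation, log Q = n(E° − E)/0.0592 = 2(0.36 − 0.274)/0.0592 = 2.905, so Q = 804.
With Q = [Zn²⁺]/[Cd²⁺] and the known concentrations, [Cd²⁺] in the denominator gives [Cd²⁺] = 5.6 × 10^-4 M.

5.6 × 10^-4 M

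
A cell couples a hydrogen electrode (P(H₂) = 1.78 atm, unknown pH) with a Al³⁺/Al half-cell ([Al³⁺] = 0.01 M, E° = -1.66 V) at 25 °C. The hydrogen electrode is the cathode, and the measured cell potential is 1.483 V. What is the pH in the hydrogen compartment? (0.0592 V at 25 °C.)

E°_cell = 1.66 V and n = 6.
log Q = n(E° − E)/0.0592 = 6×(1.66 − 1.483)/0.0592 = 17.939.
With Q = [Al³⁺]^2·P(H₂)^3 / [H⁺]^6, solving for [H⁺] gives log[H⁺] = -3.531, so pH = 3.53.

pH = 3.53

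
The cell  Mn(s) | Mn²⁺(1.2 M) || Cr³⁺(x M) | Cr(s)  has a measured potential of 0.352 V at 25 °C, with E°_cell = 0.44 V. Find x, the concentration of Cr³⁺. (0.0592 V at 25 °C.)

4.6 × 10^-5 M

From the Nernst equation, log Q = n(E° − E)/0.0592 = 6(0.44 − 0.352)/0.0592 = 8.919, so Q = 8.3 × 10^8.
With Q = [Mn²⁺]^3/[Cr³⁺]^2 and the known concentrations, [Cr³⁺]^2 in the denominator gives [Cr³⁺] = 4.6 × 10^-5 M.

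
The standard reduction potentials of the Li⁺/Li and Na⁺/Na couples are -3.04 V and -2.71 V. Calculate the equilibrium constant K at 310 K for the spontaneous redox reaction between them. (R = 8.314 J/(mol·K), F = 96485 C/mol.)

2.3 × 10^5

E°_cell = -2.71 − (-3.04) = 0.33 V, with n = 1 electron transferred.
At equilibrium E = 0, so the Nernst equation gives ln K = nFE°/RT = (1)(96485)(0.33)/((8.314)(310)) = 12.35.
K = e^12.35 = 2.3 × 10^5.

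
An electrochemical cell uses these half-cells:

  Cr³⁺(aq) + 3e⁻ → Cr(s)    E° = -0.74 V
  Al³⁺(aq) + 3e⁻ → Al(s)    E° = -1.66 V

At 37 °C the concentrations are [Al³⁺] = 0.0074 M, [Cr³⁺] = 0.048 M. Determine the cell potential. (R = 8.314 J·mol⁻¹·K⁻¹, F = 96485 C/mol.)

0.937 V

The Cr³⁺/Cr couple has the higher reduction potential and acts as the cathode, so E°_cell = -0.74 − (-1.66) = 0.92 V.
Balancing electrons gives n = 3; the reaction quotient is Q = [Al³⁺]/[Cr³⁺] = 0.154.
E = E° − (RT/nF) ln Q = 0.92 − (8.314×310)/(3×96485) × (-1.870) = 0.920 + 0.017 = 0.937 V.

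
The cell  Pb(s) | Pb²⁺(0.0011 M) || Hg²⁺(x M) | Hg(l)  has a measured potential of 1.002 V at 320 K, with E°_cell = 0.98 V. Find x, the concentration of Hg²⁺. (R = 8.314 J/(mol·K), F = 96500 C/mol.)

From the Nernst equation, ln Q = nF(E° − E)/RT = 2×96500×(0.98 − 1.002)/(8.314×320) = -1.596, so Q = 0.203.
With Q = [Pb²⁺]/[Hg²⁺] and the known concentrations, [Hg²⁺] in the denominator gives [Hg²⁺] = 0.0054 M.

0.0054 M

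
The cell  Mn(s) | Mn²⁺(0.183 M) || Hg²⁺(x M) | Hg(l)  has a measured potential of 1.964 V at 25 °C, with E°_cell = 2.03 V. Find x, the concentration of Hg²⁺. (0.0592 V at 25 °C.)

0.0011 M

From the Nernst equation, log Q = n(E° − E)/0.0592 = 2(2.03 − 1.964)/0.0592 = 2.230, so Q = 170.
With Q = [Mn²⁺]/[Hg²⁺] and the known concentrations, [Hg²⁺] in the denominator gives [Hg²⁺] = 0.0011 M.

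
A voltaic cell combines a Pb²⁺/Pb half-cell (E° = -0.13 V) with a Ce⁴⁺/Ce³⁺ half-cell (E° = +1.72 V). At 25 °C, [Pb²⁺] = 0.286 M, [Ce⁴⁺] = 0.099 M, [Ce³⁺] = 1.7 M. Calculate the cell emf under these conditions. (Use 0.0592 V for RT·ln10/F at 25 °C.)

The Ce⁴⁺/Ce³⁺ couple has the higher reduction potential and acts as the cathode, so E°_cell = +1.72 − (-0.13) = 1.85 V.
Balancing electrons gives n = 2; the reaction quotient is Q = [Pb²⁺]·[Ce³⁺]^2/[Ce⁴⁺]^2 = 84.3.
At 25 °C, E = E° − (0.0592/n) log Q = 1.85 − (0.0592/2)(1.926) = 1.850 − 0.057 = 1.793 V.

1.79 V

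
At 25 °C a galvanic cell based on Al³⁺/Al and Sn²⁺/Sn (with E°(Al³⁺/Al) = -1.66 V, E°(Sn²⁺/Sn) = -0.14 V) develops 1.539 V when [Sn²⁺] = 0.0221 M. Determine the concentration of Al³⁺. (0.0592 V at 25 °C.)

3.6 × 10^-4 M

From the Nernst equation, log Q = n(E° − E)/0.0592 = 6(1.52 − 1.539)/0.0592 = -1.926, so Q = 0.0119.
With Q = [Al³⁺]^2/[Sn²⁺]^3 and the known concentrations, [Al³⁺]^2 in the numerator gives [Al³⁺] = 3.6 × 10^-4 M.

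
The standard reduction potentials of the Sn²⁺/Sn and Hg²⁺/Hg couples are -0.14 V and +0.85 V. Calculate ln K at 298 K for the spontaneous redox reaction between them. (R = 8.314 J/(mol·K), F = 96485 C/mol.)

ln K = 77.1

E°_cell = +0.85 − (-0.14) = 0.99 V, with n = 2 electrons transferred.
At equilibrium E = 0, so the Nernst equation gives ln K = nFE°/RT = (2)(96485)(0.99)/((8.314)(298)) = 77.11.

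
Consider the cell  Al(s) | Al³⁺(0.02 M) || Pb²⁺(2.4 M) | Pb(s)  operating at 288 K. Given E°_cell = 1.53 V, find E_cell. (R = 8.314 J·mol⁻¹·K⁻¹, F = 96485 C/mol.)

Balancing electrons gives n = 6; the reaction quotient is Q = [Al³⁺]^2/[Pb²⁺]^3 = 2.89 × 10^-5.
E = E° − (RT/nF) ln Q = 1.53 − (8.314×288)/(6×96485) × (-10.450) = 1.530 + 0.043 = 1.573 V.

1.57 V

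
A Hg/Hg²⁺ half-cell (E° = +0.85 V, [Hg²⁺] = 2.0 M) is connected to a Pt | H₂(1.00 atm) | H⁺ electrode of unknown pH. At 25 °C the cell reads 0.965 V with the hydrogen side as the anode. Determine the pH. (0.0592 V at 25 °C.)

E°_cell = 0.85 V and n = 2.
log Q = n(E° − E)/0.0592 = 2×(0.85 − 0.965)/0.0592 = -3.885.
With Q = [H⁺]^2 / ([Hg²⁺]·P(H₂)), solving for [H⁺] gives log[H⁺] = -1.792, so pH = 1.79.

pH = 1.79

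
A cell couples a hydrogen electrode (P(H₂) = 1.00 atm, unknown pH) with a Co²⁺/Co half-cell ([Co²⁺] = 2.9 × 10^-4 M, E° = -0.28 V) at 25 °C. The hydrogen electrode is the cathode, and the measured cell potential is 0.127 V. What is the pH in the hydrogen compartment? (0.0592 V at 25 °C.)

pH = 4.35

E°_cell = 0.28 V and n = 2.
log Q = n(E° − E)/0.0592 = 2×(0.28 − 0.127)/0.0592 = 5.169.
With Q = [Co²⁺]·P(H₂) / [H⁺]^2, solving for [H⁺] gives log[H⁺] = -4.353, so pH = 4.35.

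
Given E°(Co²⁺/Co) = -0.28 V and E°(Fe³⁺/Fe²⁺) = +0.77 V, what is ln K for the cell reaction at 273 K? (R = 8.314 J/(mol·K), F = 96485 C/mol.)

E°_cell = +0.77 − (-0.28) = 1.05 V, with n = 2 electrons transferred.
At equilibrium E = 0, so the Nernst equation gives ln K = nFE°/RT = (2)(96485)(1.05)/((8.314)(273)) = 89.27.

ln K = 89.3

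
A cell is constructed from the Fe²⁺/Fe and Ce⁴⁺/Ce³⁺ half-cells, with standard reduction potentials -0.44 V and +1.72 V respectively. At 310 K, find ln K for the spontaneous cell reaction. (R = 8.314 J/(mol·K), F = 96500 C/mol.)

E°_cell = +1.72 − (-0.44) = 2.16 V, with n = 2 electrons transferred.
At equilibrium E = 0, so the Nernst equation gives ln K = nFE°/RT = (2)(96500)(2.16)/((8.314)(310)) = 161.75.

ln K = 161.7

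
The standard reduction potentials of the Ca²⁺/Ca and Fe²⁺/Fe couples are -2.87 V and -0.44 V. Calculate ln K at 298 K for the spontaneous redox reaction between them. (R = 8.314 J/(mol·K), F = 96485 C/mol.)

E°_cell = -0.44 − (-2.87) = 2.43 V, with n = 2 electrons transferred.
At equilibrium E = 0, so the Nernst equation gives ln K = nFE°/RT = (2)(96485)(2.43)/((8.314)(298)) = 189.26.

ln K = 189.3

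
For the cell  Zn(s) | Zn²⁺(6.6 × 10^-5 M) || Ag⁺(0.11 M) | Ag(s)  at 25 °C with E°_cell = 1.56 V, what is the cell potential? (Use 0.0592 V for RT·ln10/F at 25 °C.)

1.63 V

Balancing electrons gives n = 2; the reaction quotient is Q = [Zn²⁺]/[Ag⁺]^2 = 0.00545.
At 25 °C, E = E° − (0.0592/n) log Q = 1.56 − (0.0592/2)(-2.263) = 1.560 + 0.067 = 1.627 V.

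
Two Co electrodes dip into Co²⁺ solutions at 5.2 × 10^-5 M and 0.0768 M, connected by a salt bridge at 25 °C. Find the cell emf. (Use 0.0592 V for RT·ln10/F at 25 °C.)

0.094 V

Both half-cells are Co²⁺/Co, so E°_cell = 0. The concentrated side is the cathode; the cell reaction moves Co²⁺ from high to low concentration with n = 2.
Q = [Co²⁺]_dilute/[Co²⁺]_conc = 5.2 × 10^-5/0.0768 = 6.77 × 10^-4.
E = 0 − (0.0592/2) log Q = −(0.0592/2)(-3.169) = 0.0938 V.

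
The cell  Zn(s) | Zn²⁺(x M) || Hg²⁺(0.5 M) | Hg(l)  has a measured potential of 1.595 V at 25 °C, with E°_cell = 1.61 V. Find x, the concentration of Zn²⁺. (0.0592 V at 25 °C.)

From the Nernst equation, log Q = n(E° − E)/0.0592 = 2(1.61 − 1.595)/0.0592 = 0.507, so Q = 3.21.
With Q = [Zn²⁺]/[Hg²⁺] and the known concentrations, [Zn²⁺] in the numerator gives [Zn²⁺] = 1.6 M.

1.6 M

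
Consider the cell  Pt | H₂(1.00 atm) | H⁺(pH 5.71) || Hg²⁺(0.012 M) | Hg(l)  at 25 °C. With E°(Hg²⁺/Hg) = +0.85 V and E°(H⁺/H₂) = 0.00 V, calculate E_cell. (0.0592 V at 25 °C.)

1.13 V

The Hg²⁺/Hg couple is the cathode, so E°_cell = 0.85 V; n = 2.
[H⁺] = 10^(−5.71) = 1.9 × 10^-6 M, and Q = [H⁺]^2 / ([Hg²⁺]·P(H₂)) = 3.17 × 10^-10.
E = E° − (0.0592/2) log Q = 0.85 − (0.0592/2)(-9.499) = 1.131 V.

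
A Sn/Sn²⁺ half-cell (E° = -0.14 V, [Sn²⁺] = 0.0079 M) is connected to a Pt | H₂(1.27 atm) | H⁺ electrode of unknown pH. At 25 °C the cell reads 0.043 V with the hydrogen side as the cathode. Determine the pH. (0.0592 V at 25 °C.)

E°_cell = 0.14 V and n = 2.
log Q = n(E° − E)/0.0592 = 2×(0.14 − 0.043)/0.0592 = 3.277.
With Q = [Sn²⁺]·P(H₂) / [H⁺]^2, solving for [H⁺] gives log[H⁺] = -2.638, so pH = 2.64.

pH = 2.64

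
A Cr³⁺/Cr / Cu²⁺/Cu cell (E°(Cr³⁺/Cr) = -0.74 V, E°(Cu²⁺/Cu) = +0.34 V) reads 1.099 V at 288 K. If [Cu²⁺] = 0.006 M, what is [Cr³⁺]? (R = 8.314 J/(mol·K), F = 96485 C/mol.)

From the Nernst equation, ln Q = nF(E° − E)/RT = 6×96485×(1.08 − 1.099)/(8.314×288) = -4.594, so Q = 0.0101.
With Q = [Cr³⁺]^2/[Cu²⁺]^3 and the known concentrations, [Cr³⁺]^2 in the numerator gives [Cr³⁺] = 4.7 × 10^-5 M.

4.7 × 10^-5 M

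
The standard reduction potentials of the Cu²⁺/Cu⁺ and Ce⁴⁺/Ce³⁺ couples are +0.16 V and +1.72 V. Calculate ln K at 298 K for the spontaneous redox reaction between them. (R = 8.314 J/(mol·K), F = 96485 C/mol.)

E°_cell = +1.72 − (+0.16) = 1.56 V, with n = 1 electron transferred.
At equilibrium E = 0, so the Nernst equation gives ln K = nFE°/RT = (1)(96485)(1.56)/((8.314)(298)) = 60.75.

ln K = 60.8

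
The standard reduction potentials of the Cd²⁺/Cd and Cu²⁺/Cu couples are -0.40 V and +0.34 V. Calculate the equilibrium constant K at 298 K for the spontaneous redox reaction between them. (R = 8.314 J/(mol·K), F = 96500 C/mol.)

E°_cell = +0.34 − (-0.40) = 0.74 V, with n = 2 electrons transferred.
At equilibrium E = 0, so the Nernst equation gives ln K = nFE°/RT = (2)(96500)(0.74)/((8.314)(298)) = 57.65.
K = e^57.65 = 1.1 × 10^25.

1.1 × 10^25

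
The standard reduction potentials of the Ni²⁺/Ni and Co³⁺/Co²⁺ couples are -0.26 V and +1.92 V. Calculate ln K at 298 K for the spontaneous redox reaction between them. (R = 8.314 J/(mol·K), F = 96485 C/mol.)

E°_cell = +1.92 − (-0.26) = 2.18 V, with n = 2 electrons transferred.
At equilibrium E = 0, so the Nernst equation gives ln K = nFE°/RT = (2)(96485)(2.18)/((8.314)(298)) = 169.79.

ln K = 169.8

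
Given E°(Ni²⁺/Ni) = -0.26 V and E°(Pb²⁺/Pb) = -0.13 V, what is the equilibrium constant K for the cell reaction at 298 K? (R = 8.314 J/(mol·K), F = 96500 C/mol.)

2.5 × 10^4

E°_cell = -0.13 − (-0.26) = 0.13 V, with n = 2 electrons transferred.
At equilibrium E = 0, so the Nernst equation gives ln K = nFE°/RT = (2)(96500)(0.13)/((8.314)(298)) = 10.13.
K = e^10.13 = 2.5 × 10^4.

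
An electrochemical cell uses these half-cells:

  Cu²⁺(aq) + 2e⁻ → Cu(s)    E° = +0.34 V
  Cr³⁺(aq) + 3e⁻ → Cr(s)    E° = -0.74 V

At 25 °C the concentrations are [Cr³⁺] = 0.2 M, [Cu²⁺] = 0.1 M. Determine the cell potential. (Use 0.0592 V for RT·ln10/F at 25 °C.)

1.06 V

The Cu²⁺/Cu couple has the higher reduction potential and acts as the cathode, so E°_cell = +0.34 − (-0.74) = 1.08 V.
Balancing electrons gives n = 6; the reaction quotient is Q = [Cr³⁺]^2/[Cu²⁺]^3 = 40.0.
At 25 °C, E = E° − (0.0592/n) log Q = 1.08 − (0.0592/6)(1.602) = 1.080 − 0.016 = 1.064 V.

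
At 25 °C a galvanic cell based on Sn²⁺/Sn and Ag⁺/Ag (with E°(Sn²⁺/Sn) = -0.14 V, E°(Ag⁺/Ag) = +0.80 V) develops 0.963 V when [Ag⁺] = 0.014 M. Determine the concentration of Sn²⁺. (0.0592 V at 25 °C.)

From the Nernst equation, log Q = n(E° − E)/0.0592 = 2(0.94 − 0.963)/0.0592 = -0.777, so Q = 0.167.
With Q = [Sn²⁺]/[Ag⁺]^2 and the known concentrations, [Sn²⁺] in the numerator gives [Sn²⁺] = 3.3 × 10^-5 M.

3.3 × 10^-5 M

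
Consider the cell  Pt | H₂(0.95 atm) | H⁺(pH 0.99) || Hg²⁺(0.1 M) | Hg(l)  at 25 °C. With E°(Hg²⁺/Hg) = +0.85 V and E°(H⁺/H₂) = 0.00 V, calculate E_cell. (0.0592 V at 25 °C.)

0.88 V

The Hg²⁺/Hg couple is the cathode, so E°_cell = 0.85 V; n = 2.
[H⁺] = 10^(−0.99) = 0.10 M, and Q = [H⁺]^2 / ([Hg²⁺]·P(H₂)) = 0.110.
E = E° − (0.0592/2) log Q = 0.85 − (0.0592/2)(-0.958) = 0.878 V.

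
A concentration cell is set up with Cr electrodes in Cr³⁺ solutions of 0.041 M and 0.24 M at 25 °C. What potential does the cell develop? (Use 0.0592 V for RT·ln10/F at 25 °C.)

0.015 V

Both half-cells are Cr³⁺/Cr, so E°_cell = 0. The concentrated side is the cathode; the cell reaction moves Cr³⁺ from high to low concentration with n = 3.
Q = [Cr³⁺]_dilute/[Cr³⁺]_conc = 0.041/0.24 = 0.171.
E = 0 − (0.0592/3) log Q = −(0.0592/3)(-0.767) = 0.0151 V.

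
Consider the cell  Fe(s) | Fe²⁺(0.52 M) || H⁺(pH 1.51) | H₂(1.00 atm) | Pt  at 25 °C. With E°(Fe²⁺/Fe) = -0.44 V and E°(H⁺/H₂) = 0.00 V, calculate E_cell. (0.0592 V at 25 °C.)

0.36 V

The hydrogen couple is the cathode, so E°_cell = 0.44 V; n = 2.
[H⁺] = 10^(−1.51) = 0.031 M, and Q = [Fe²⁺]·P(H₂) / [H⁺]^2 = 545.
E = E° − (0.0592/2) log Q = 0.44 − (0.0592/2)(2.736) = 0.359 V.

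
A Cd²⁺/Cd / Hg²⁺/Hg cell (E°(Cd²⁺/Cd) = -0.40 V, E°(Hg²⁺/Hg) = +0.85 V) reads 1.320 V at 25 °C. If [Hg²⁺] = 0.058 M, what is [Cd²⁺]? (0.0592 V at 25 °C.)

From the Nernst equation, log Q = n(E° − E)/0.0592 = 2(1.25 − 1.320)/0.0592 = -2.365, so Q = 0.00432.
With Q = [Cd²⁺]/[Hg²⁺] and the known concentrations, [Cd²⁺] in the numerator gives [Cd²⁺] = 2.5 × 10^-4 M.

2.5 × 10^-4 M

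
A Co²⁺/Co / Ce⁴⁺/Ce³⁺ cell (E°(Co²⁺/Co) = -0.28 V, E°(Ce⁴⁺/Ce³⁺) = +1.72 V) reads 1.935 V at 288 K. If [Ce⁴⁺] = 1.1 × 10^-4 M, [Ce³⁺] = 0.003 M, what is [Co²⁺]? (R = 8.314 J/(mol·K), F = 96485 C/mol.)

0.25 M

From the Nernst equation, ln Q = nF(E° − E)/RT = 2×96485×(2.00 − 1.935)/(8.314×288) = 5.238, so Q = 188.
With Q = [Co²⁺]·[Ce³⁺]^2/[Ce⁴⁺]^2 and the known concentrations, [Co²⁺] in the numerator gives [Co²⁺] = 0.25 M.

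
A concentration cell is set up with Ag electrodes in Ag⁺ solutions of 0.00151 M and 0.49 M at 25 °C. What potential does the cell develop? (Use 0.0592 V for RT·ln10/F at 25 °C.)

0.15 V

Both half-cells are Ag⁺/Ag, so E°_cell = 0. The concentrated side is the cathode; the cell reaction moves Ag⁺ from high to low concentration with n = 1.
Q = [Ag⁺]_dilute/[Ag⁺]_conc = 0.00151/0.49 = 0.00308.
E = 0 − (0.0592/1) log Q = −(0.0592/1)(-2.511) = 0.1487 V.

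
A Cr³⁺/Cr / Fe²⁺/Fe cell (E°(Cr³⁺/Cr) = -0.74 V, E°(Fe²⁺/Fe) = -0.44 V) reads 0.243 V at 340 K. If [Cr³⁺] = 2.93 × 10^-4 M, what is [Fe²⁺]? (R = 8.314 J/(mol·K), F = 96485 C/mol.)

From the Nernst equation, ln Q = nF(E° − E)/RT = 6×96485×(0.30 − 0.243)/(8.314×340) = 11.673, so Q = 1.17 × 10^5.
With Q = [Cr³⁺]^2/[Fe²⁺]^3 and the known concentrations, [Fe²⁺]^3 in the denominator gives [Fe²⁺] = 9 × 10^-5 M.

9 × 10^-5 M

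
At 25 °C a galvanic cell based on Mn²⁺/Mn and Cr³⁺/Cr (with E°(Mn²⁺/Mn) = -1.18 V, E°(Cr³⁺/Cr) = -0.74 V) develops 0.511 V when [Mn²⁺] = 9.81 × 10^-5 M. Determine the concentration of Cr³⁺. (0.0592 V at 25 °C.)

From the Nernst equation, log Q = n(E° − E)/0.0592 = 6(0.44 − 0.511)/0.0592 = -7.196, so Q = 6.37 × 10^-8.
With Q = [Mn²⁺]^3/[Cr³⁺]^2 and the known concentrations, [Cr³⁺]^2 in the denominator gives [Cr³⁺] = 0.0039 M.

0.0039 M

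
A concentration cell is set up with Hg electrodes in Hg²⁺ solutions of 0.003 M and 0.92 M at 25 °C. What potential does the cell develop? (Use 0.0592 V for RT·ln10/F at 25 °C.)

Both half-cells are Hg²⁺/Hg, so E°_cell = 0. The concentrated side is the cathode; the cell reaction moves Hg²⁺ from high to low concentration with n = 2.
Q = [Hg²⁺]_dilute/[Hg²⁺]_conc = 0.003/0.92 = 0.00326.
E = 0 − (0.0592/2) log Q = −(0.0592/2)(-2.487) = 0.0736 V.

0.074 V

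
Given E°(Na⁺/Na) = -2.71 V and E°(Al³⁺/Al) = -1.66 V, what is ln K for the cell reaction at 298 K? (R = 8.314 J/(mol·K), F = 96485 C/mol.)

ln K = 122.7

E°_cell = -1.66 − (-2.71) = 1.05 V, with n = 3 electrons transferred.
At equilibrium E = 0, so the Nernst equation gives ln K = nFE°/RT = (3)(96485)(1.05)/((8.314)(298)) = 122.67.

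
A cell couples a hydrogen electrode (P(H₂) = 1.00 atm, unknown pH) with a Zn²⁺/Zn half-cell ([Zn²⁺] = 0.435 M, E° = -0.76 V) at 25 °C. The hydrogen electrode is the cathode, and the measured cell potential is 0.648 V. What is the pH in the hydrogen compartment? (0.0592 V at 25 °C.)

E°_cell = 0.76 V and n = 2.
log Q = n(E° − E)/0.0592 = 2×(0.76 − 0.648)/0.0592 = 3.784.
With Q = [Zn²⁺]·P(H₂) / [H⁺]^2, solving for [H⁺] gives log[H⁺] = -2.073, so pH = 2.07.

pH = 2.07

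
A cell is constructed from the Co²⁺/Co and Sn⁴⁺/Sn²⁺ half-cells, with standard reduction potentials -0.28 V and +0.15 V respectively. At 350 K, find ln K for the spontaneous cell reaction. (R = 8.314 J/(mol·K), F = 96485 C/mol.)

E°_cell = +0.15 − (-0.28) = 0.43 V, with n = 2 electrons transferred.
At equilibrium E = 0, so the Nernst equation gives ln K = nFE°/RT = (2)(96485)(0.43)/((8.314)(350)) = 28.52.

ln K = 28.5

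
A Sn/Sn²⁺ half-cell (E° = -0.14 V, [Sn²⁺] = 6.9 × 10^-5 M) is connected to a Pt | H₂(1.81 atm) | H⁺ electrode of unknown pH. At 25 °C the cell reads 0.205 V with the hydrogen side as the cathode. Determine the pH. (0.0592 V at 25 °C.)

pH = 0.85

E°_cell = 0.14 V and n = 2.
log Q = n(E° − E)/0.0592 = 2×(0.14 − 0.205)/0.0592 = -2.196.
With Q = [Sn²⁺]·P(H₂) / [H⁺]^2, solving for [H⁺] gives log[H⁺] = -0.854, so pH = 0.85.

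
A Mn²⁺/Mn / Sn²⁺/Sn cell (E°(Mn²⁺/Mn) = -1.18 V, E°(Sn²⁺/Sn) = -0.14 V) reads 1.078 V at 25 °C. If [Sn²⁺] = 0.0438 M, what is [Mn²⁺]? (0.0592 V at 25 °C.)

From the Nernst equation, log Q = n(E° − E)/0.0592 = 2(1.04 − 1.078)/0.0592 = -1.284, so Q = 0.0520.
With Q = [Mn²⁺]/[Sn²⁺] and the known concentrations, [Mn²⁺] in the numerator gives [Mn²⁺] = 0.0023 M.

0.0023 M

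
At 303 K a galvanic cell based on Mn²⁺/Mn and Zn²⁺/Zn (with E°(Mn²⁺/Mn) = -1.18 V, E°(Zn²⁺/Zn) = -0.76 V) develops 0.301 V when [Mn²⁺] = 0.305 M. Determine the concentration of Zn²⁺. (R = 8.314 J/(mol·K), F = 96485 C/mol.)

From the Nernst equation, ln Q = nF(E° − E)/RT = 2×96485×(0.42 − 0.301)/(8.314×303) = 9.116, so Q = 9100.
With Q = [Mn²⁺]/[Zn²⁺] and the known concentrations, [Zn²⁺] in the denominator gives [Zn²⁺] = 3.4 × 10^-5 M.

3.4 × 10^-5 M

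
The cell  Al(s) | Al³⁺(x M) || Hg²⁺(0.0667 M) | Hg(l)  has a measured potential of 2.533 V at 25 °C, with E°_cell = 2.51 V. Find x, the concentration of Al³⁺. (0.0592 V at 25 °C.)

From the Nernst equation, log Q = n(E° − E)/0.0592 = 6(2.51 − 2.533)/0.0592 = -2.331, so Q = 0.00467.
With Q = [Al³⁺]^2/[Hg²⁺]^3 and the known concentrations, [Al³⁺]^2 in the numerator gives [Al³⁺] = 0.0012 M.

0.0012 M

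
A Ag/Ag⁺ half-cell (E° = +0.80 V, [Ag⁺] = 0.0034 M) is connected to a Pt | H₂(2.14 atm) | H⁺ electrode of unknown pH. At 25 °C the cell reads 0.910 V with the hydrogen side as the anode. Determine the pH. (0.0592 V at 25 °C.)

pH = 4.16

E°_cell = 0.80 V and n = 2.
log Q = n(E° − E)/0.0592 = 2×(0.80 − 0.910)/0.0592 = -3.716.
With Q = [H⁺]^2 / ([Ag⁺]^2·P(H₂)), solving for [H⁺] gives log[H⁺] = -4.161, so pH = 4.16.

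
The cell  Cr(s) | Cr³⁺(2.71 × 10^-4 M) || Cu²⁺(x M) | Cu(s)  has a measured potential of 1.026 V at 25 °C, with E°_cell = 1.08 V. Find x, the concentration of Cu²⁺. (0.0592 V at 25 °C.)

From the Nernst equation, log Q = n(E° − E)/0.0592 = 6(1.08 − 1.026)/0.0592 = 5.473, so Q = 2.97 × 10^5.
With Q = [Cr³⁺]^2/[Cu²⁺]^3 and the known concentrations, [Cu²⁺]^3 in the denominator gives [Cu²⁺] = 6.3 × 10^-5 M.

6.3 × 10^-5 M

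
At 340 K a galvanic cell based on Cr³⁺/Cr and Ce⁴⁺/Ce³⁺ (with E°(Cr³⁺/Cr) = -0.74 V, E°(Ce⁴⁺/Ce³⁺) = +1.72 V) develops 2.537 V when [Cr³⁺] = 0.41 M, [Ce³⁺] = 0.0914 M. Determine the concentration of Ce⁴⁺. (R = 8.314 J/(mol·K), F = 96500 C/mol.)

From the Nernst equation, ln Q = nF(E° − E)/RT = 3×96500×(2.46 − 2.537)/(8.314×340) = -7.886, so Q = 3.76 × 10^-4.
With Q = [Cr³⁺]·[Ce³⁺]^3/[Ce⁴⁺]^3 and the known concentrations, [Ce⁴⁺]^3 in the denominator gives [Ce⁴⁺] = 0.94 M.

0.94 M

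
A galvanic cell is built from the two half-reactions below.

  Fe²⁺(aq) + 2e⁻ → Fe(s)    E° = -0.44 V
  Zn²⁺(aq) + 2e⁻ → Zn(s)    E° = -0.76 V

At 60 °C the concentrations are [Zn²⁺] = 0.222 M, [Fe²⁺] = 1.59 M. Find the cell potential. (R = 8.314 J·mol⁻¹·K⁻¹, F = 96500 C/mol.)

0.348 V

The Fe²⁺/Fe couple has the higher reduction potential and acts as the cathode, so E°_cell = -0.44 − (-0.76) = 0.32 V.
Balancing electrons gives n = 2; the reaction quotient is Q = [Zn²⁺]/[Fe²⁺] = 0.140.
E = E° − (RT/nF) ln Q = 0.32 − (8.314×333)/(2×96500) × (-1.969) = 0.320 + 0.028 = 0.348 V.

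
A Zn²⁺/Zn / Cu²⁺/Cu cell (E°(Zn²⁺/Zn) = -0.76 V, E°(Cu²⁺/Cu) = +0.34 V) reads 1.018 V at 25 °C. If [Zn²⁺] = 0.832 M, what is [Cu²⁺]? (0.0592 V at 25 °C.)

0.0014 M

From the Nernst equation, log Q = n(E° − E)/0.0592 = 2(1.10 − 1.018)/0.0592 = 2.770, so Q = 589.
With Q = [Zn²⁺]/[Cu²⁺] and the known concentrations, [Cu²⁺] in the denominator gives [Cu²⁺] = 0.0014 M.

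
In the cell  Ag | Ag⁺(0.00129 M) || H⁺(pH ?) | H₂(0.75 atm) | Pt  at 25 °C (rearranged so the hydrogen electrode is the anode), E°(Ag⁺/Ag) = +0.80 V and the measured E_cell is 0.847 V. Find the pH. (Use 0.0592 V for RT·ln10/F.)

pH = 3.75

E°_cell = 0.80 V and n = 2.
log Q = n(E° − E)/0.0592 = 2×(0.80 − 0.847)/0.0592 = -1.588.
With Q = [H⁺]^2 / ([Ag⁺]^2·P(H₂)), solving for [H⁺] gives log[H⁺] = -3.746, so pH = 3.75.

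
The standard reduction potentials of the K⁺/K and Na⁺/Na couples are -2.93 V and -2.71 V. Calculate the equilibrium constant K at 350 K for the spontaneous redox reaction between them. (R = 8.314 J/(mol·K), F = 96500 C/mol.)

E°_cell = -2.71 − (-2.93) = 0.22 V, with n = 1 electron transferred.
At equilibrium E = 0, so the Nernst equation gives ln K = nFE°/RT = (1)(96500)(0.22)/((8.314)(350)) = 7.30.
K = e^7.30 = 1500.

1500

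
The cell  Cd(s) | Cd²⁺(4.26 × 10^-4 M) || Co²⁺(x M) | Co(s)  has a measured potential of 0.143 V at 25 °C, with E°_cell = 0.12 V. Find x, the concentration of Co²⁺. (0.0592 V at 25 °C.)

0.0025 M

From the Nernst equation, log Q = n(E° − E)/0.0592 = 2(0.12 − 0.143)/0.0592 = -0.777, so Q = 0.167.
With Q = [Cd²⁺]/[Co²⁺] and the known concentrations, [Co²⁺] in the denominator gives [Co²⁺] = 0.0025 M.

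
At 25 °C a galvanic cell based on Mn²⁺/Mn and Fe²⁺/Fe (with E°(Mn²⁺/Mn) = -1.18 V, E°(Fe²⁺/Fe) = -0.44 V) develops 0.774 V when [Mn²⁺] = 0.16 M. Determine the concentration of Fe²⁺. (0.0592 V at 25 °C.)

2.3 M

From the Nernst equation, log Q = n(E° − E)/0.0592 = 2(0.74 − 0.774)/0.0592 = -1.149, so Q = 0.0710.
With Q = [Mn²⁺]/[Fe²⁺] and the known concentrations, [Fe²⁺] in the denominator gives [Fe²⁺] = 2.3 M.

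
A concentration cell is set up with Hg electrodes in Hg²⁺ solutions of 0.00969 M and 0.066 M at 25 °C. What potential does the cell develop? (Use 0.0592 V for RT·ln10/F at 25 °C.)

Both half-cells are Hg²⁺/Hg, so E°_cell = 0. The concentrated side is the cathode; the cell reaction moves Hg²⁺ from high to low concentration with n = 2.
Q = [Hg²⁺]_dilute/[Hg²⁺]_conc = 0.00969/0.066 = 0.147.
E = 0 − (0.0592/2) log Q = −(0.0592/2)(-0.833) = 0.0247 V.

0.025 V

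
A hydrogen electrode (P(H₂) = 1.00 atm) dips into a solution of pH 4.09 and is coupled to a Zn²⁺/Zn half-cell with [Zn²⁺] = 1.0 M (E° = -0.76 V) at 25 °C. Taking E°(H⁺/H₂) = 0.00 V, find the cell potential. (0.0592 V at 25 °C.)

0.52 V

The hydrogen couple is the cathode, so E°_cell = 0.76 V; n = 2.
[H⁺] = 10^(−4.09) = 8.1 × 10^-5 M, and Q = [Zn²⁺]·P(H₂) / [H⁺]^2 = 1.51 × 10^8.
E = E° − (0.0592/2) log Q = 0.76 − (0.0592/2)(8.180) = 0.518 V.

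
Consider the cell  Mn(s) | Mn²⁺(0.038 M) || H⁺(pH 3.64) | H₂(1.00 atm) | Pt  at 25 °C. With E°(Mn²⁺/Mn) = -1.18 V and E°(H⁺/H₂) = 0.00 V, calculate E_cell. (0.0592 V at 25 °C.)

The hydrogen couple is the cathode, so E°_cell = 1.18 V; n = 2.
[H⁺] = 10^(−3.64) = 2.3 × 10^-4 M, and Q = [Mn²⁺]·P(H₂) / [H⁺]^2 = 7.24 × 10^5.
E = E° − (0.0592/2) log Q = 1.18 − (0.0592/2)(5.860) = 1.007 V.

1.01 V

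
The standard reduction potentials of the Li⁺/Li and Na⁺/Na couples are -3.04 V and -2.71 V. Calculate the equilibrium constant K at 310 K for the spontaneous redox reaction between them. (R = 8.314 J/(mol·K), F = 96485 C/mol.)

E°_cell = -2.71 − (-3.04) = 0.33 V, with n = 1 electron transferred.
At equilibrium E = 0, so the Nernst equation gives ln K = nFE°/RT = (1)(96485)(0.33)/((8.314)(310)) = 12.35.
K = e^12.35 = 2.3 × 10^5.

2.3 × 10^5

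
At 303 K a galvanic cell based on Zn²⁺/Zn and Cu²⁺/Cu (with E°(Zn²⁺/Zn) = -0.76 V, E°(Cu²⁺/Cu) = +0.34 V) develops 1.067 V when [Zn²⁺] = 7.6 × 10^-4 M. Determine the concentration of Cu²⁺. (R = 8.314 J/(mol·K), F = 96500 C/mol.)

From the Nernst equation, ln Q = nF(E° − E)/RT = 2×96500×(1.10 − 1.067)/(8.314×303) = 2.528, so Q = 12.5.
With Q = [Zn²⁺]/[Cu²⁺] and the known concentrations, [Cu²⁺] in the denominator gives [Cu²⁺] = 6.1 × 10^-5 M.

6.1 × 10^-5 M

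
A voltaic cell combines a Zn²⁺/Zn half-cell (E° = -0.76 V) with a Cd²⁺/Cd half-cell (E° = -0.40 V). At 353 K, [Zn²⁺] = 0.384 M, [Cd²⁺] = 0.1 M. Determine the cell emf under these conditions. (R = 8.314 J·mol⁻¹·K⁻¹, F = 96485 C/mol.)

The Cd²⁺/Cd couple has the higher reduction potential and acts as the cathode, so E°_cell = -0.40 − (-0.76) = 0.36 V.
Balancing electrons gives n = 2; the reaction quotient is Q = [Zn²⁺]/[Cd²⁺] = 3.84.
E = E° − (RT/nF) ln Q = 0.36 − (8.314×353)/(2×96485) × (1.345) = 0.360 − 0.020 = 0.340 V.

0.340 V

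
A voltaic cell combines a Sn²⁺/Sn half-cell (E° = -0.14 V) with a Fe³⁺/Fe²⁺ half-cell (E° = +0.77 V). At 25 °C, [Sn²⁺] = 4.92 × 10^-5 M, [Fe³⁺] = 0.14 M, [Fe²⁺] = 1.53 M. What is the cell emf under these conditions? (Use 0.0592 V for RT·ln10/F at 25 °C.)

The Fe³⁺/Fe²⁺ couple has the higher reduction potential and acts as the cathode, so E°_cell = +0.77 − (-0.14) = 0.91 V.
Balancing electrons gives n = 2; the reaction quotient is Q = [Sn²⁺]·[Fe²⁺]^2/[Fe³⁺]^2 = 0.00588.
At 25 °C, E = E° − (0.0592/n) log Q = 0.91 − (0.0592/2)(-2.231) = 0.910 + 0.066 = 0.976 V.

0.976 V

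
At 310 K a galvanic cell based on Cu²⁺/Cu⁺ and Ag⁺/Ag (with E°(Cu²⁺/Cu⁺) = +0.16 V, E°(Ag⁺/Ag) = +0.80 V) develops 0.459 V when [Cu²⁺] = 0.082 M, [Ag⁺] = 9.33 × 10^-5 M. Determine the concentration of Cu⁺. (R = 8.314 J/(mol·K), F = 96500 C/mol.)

1.0 M

From the Nernst equation, ln Q = nF(E° − E)/RT = 1×96500×(0.64 − 0.459)/(8.314×310) = 6.777, so Q = 877.
With Q = [Cu²⁺]/([Cu⁺]·[Ag⁺]) and the known concentrations, [Cu⁺] in the denominator gives [Cu⁺] = 1.0 M.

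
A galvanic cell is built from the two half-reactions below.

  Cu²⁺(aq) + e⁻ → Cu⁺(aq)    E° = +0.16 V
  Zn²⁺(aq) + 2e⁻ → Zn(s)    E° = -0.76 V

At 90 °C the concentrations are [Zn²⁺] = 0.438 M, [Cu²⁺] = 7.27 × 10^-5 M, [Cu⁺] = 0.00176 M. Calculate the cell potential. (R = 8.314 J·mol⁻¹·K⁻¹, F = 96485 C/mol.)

0.833 V

The Cu²⁺/Cu⁺ couple has the higher reduction potential and acts as the cathode, so E°_cell = +0.16 − (-0.76) = 0.92 V.
Balancing electrons gives n = 2; the reaction quotient is Q = [Zn²⁺]·[Cu⁺]^2/[Cu²⁺]^2 = 257.
E = E° − (RT/nF) ln Q = 0.92 − (8.314×363)/(2×96485) × (5.548) = 0.920 − 0.087 = 0.833 V.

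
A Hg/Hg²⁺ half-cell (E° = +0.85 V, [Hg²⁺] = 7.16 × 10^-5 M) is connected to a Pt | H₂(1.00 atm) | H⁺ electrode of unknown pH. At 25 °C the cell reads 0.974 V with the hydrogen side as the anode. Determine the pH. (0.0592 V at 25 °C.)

E°_cell = 0.85 V and n = 2.
log Q = n(E° − E)/0.0592 = 2×(0.85 − 0.974)/0.0592 = -4.189.
With Q = [H⁺]^2 / ([Hg²⁺]·P(H₂)), solving for [H⁺] gives log[H⁺] = -4.167, so pH = 4.17.

pH = 4.17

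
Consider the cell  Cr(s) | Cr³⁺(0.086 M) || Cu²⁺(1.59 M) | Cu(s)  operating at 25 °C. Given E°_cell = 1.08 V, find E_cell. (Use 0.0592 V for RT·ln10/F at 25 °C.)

Balancing electrons gives n = 6; the reaction quotient is Q = [Cr³⁺]^2/[Cu²⁺]^3 = 0.00184.
At 25 °C, E = E° − (0.0592/n) log Q = 1.08 − (0.0592/6)(-2.735) = 1.080 + 0.027 = 1.107 V.

1.11 V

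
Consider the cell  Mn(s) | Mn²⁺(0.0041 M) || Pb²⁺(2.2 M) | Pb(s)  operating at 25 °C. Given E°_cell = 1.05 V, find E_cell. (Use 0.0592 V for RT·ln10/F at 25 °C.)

Balancing electrons gives n = 2; the reaction quotient is Q = [Mn²⁺]/[Pb²⁺] = 0.00186.
At 25 °C, E = E° − (0.0592/n) log Q = 1.05 − (0.0592/2)(-2.730) = 1.050 + 0.081 = 1.131 V.

1.13 V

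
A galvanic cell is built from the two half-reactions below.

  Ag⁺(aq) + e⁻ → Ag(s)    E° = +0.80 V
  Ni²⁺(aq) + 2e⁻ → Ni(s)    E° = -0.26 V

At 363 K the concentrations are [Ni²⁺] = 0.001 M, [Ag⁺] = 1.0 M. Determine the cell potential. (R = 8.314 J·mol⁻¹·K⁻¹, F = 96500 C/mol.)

1.17 V

The Ag⁺/Ag couple has the higher reduction potential and acts as the cathode, so E°_cell = +0.80 − (-0.26) = 1.06 V.
Balancing electrons gives n = 2; the reaction quotient is Q = [Ni²⁺]/[Ag⁺]^2 = 0.00100.
E = E° − (RT/nF) ln Q = 1.06 − (8.314×363)/(2×96500) × (-6.908) = 1.060 + 0.108 = 1.168 V.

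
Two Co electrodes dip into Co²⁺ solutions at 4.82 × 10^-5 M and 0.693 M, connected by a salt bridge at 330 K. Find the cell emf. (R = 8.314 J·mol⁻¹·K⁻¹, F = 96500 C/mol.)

Both half-cells are Co²⁺/Co, so E°_cell = 0. The concentrated side is the cathode; the cell reaction moves Co²⁺ from high to low concentration with n = 2.
Q = [Co²⁺]_dilute/[Co²⁺]_conc = 4.82 × 10^-5/0.693 = 6.96 × 10^-5.
E = 0 − (RT/nF) ln Q = −((8.314×330)/(2×96500))(-9.573) = 0.1361 V.

0.14 V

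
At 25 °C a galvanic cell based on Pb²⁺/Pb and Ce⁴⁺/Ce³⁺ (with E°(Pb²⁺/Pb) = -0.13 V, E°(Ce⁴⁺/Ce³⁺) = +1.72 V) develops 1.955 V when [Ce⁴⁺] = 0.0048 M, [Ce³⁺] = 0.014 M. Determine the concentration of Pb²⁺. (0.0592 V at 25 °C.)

3.3 × 10^-5 M

From the Nernst equation, log Q = n(E° − E)/0.0592 = 2(1.85 − 1.955)/0.0592 = -3.547, so Q = 2.84 × 10^-4.
With Q = [Pb²⁺]·[Ce³⁺]^2/[Ce⁴⁺]^2 and the known concentrations, [Pb²⁺] in the numerator gives [Pb²⁺] = 3.3 × 10^-5 M.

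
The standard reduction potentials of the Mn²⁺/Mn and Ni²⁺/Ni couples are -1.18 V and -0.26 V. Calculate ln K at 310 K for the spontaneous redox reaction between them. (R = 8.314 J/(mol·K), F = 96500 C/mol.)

ln K = 68.9

E°_cell = -0.26 − (-1.18) = 0.92 V, with n = 2 electrons transferred.
At equilibrium E = 0, so the Nernst equation gives ln K = nFE°/RT = (2)(96500)(0.92)/((8.314)(310)) = 68.89.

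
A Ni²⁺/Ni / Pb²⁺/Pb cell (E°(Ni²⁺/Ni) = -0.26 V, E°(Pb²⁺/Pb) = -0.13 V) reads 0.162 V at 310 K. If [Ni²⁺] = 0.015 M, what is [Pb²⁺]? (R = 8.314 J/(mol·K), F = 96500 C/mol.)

From the Nernst equation, ln Q = nF(E° − E)/RT = 2×96500×(0.13 − 0.162)/(8.314×310) = -2.396, so Q = 0.0911.
With Q = [Ni²⁺]/[Pb²⁺] and the known concentrations, [Pb²⁺] in the denominator gives [Pb²⁺] = 0.16 M.

0.16 M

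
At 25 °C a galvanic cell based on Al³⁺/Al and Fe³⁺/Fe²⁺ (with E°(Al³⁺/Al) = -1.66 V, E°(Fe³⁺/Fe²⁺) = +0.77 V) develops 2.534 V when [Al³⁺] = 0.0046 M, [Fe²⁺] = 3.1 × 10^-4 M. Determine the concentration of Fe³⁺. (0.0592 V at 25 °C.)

0.0029 M

From the Nernst equation, log Q = n(E° − E)/0.0592 = 3(2.43 − 2.534)/0.0592 = -5.270, so Q = 5.37 × 10^-6.
With Q = [Al³⁺]·[Fe²⁺]^3/[Fe³⁺]^3 and the known concentrations, [Fe³⁺]^3 in the denominator gives [Fe³⁺] = 0.0029 M.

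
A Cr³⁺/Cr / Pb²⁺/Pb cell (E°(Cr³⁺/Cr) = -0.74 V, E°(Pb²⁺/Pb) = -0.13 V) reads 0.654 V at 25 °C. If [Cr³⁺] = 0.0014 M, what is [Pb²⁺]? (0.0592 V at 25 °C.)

0.38 M

From the Nernst equation, log Q = n(E° − E)/0.0592 = 6(0.61 − 0.654)/0.0592 = -4.459, so Q = 3.47 × 10^-5.
With Q = [Cr³⁺]^2/[Pb²⁺]^3 and the known concentrations, [Pb²⁺]^3 in the denominator gives [Pb²⁺] = 0.38 M.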